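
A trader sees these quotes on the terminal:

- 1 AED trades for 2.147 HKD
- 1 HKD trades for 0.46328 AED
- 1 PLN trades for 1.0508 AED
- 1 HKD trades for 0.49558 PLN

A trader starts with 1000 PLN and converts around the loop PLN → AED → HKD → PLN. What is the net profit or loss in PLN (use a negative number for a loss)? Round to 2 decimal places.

118.06

1000 PLN × 1.0508 = 1050.8 AED
1050.8 AED × 2.147 = 2256.0676 HKD
2256.0676 HKD × 0.49558 = 1118.061981208 PLN
Net change: 1118.061981208 − 1000 = 118.061981208 PLN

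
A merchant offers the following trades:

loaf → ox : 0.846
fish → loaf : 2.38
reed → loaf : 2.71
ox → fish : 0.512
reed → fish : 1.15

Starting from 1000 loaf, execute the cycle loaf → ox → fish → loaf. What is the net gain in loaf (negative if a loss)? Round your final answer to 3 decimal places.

1000 loaf × 0.846 = 846 ox
846 ox × 0.512 = 433.152 fish
433.152 fish × 2.38 = 1030.90176 loaf
Net change: 1030.90176 − 1000 = 30.90176 loaf

30.902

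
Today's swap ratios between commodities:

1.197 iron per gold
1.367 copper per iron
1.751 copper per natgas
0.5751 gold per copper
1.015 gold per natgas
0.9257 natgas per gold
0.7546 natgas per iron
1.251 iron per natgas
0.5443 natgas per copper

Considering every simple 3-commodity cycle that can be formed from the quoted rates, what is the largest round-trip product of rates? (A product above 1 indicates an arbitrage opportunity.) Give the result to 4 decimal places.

0.9410

gold→iron→copper→gold: 1.197 × 1.367 × 0.5751 = 0.94104
gold→natgas→copper→gold: 0.9257 × 1.751 × 0.5751 = 0.93218
copper→natgas→iron→copper: 0.5443 × 1.251 × 1.367 = 0.93082
gold→iron→natgas→gold: 1.197 × 0.7546 × 1.015 = 0.91681
Maximum is gold→iron→copper→gold at 0.9410; no arbitrage — every cycle loses value.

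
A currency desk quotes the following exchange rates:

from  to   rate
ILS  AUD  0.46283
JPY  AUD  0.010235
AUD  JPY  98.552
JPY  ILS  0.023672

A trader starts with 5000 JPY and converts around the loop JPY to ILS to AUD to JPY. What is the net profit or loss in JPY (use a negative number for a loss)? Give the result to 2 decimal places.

5000 JPY × 0.023672 = 118.36 ILS
118.36 ILS × 0.46283 = 54.7805588 AUD
54.7805588 AUD × 98.552 = 5398.7336308576 JPY
Net change: 5398.7336308576 − 5000 = 398.7336308576 JPY

398.73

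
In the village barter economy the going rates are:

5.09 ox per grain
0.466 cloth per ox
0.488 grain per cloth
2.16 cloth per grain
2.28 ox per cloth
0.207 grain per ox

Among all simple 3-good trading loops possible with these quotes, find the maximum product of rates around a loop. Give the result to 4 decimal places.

cloth→grain→ox→cloth: 0.488 × 5.09 × 0.466 = 1.15751
cloth→ox→grain→cloth: 2.28 × 0.207 × 2.16 = 1.01943
Maximum is cloth→grain→ox→cloth at 1.1575; arbitrage exists.

1.1575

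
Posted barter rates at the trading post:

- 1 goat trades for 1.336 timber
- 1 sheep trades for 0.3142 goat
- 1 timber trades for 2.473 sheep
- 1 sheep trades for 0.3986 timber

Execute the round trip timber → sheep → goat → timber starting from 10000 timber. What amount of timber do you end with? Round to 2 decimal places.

10380.94

10000 timber × 2.473 = 24730 sheep
24730 sheep × 0.3142 = 7770.166 goat
7770.166 goat × 1.336 = 10380.941776 timber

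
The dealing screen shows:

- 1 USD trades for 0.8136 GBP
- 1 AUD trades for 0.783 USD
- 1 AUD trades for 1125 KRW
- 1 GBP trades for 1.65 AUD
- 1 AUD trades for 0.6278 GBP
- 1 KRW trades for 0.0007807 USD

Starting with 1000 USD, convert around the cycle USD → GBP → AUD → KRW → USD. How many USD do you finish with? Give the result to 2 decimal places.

1179.05

1000 USD × 0.8136 = 813.6 GBP
813.6 GBP × 1.65 = 1342.44 AUD
1342.44 AUD × 1125 = 1510245 KRW
1510245 KRW × 0.0007807 = 1179.0482715 USD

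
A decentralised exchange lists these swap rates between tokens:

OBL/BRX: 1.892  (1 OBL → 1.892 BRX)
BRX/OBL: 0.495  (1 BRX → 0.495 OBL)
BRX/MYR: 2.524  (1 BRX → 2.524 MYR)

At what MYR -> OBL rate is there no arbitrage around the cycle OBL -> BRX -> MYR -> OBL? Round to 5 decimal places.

Known legs of the cycle: 1.892 × 2.524 = 4.775408
For no arbitrage the full-cycle product must be 1, so the missing rate is 1 / 4.775408 ≈ 0.2094062.

0.20941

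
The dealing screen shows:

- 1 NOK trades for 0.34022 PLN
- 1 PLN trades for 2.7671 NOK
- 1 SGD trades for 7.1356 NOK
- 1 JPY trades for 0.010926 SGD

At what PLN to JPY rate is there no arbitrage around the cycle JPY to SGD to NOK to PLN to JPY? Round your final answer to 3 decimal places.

37.701

Known legs of the cycle: 0.010926 × 7.1356 × 0.34022 = 0.026524764288432
For no arbitrage the full-cycle product must be 1, so the missing rate is 1 / 0.026524764288432 ≈ 37.70062.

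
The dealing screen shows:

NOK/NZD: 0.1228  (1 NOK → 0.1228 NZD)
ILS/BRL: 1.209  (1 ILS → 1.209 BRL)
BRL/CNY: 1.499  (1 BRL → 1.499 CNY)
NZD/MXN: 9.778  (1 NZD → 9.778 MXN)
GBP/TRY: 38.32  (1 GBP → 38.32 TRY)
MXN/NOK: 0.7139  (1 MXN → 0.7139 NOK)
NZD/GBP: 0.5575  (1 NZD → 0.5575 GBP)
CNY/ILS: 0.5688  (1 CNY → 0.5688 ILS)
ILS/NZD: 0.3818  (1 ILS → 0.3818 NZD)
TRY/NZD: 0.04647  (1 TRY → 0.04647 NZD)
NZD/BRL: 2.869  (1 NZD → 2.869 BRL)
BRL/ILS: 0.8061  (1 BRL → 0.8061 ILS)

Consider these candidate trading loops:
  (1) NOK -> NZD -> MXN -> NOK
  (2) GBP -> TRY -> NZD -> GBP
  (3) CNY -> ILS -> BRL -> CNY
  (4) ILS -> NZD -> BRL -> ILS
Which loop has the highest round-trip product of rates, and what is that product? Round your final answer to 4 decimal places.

1.0308

(1) 0.1228 × 9.778 × 0.7139 = 0.85721
(2) 38.32 × 0.04647 × 0.5575 = 0.99276
(3) 0.5688 × 1.209 × 1.499 = 1.03083
(4) 0.3818 × 2.869 × 0.8061 = 0.88299
Highest is cycle (3) at 1.0308 (>1, arbitrage).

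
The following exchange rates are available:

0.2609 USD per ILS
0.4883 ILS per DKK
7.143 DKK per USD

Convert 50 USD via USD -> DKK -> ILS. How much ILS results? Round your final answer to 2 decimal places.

174.40

50 USD × 7.143 = 357.15 DKK
357.15 DKK × 0.4883 = 174.396345 ILS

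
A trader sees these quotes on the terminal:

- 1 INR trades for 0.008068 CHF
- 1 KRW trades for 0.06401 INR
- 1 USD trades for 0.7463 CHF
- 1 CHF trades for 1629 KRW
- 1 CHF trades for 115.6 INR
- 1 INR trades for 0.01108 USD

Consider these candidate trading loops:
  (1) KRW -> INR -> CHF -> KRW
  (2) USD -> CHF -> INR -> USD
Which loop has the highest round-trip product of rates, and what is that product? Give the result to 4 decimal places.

0.9559

(1) 0.06401 × 0.008068 × 1629 = 0.84127
(2) 0.7463 × 115.6 × 0.01108 = 0.95590
Highest is cycle (2) at 0.9559 (≤1, no arbitrage).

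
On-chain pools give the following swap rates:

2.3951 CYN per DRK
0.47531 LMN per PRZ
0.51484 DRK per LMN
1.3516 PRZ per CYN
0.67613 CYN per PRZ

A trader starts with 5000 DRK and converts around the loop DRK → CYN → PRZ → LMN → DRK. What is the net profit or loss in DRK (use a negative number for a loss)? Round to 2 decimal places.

-1039.13

5000 DRK × 2.3951 = 11975.5 CYN
11975.5 CYN × 1.3516 = 16186.0858 PRZ
16186.0858 PRZ × 0.47531 = 7693.408441598 LMN
7693.408441598 LMN × 0.51484 = 3960.87440207231432 DRK
Net change: 3960.87440207231432 − 5000 = -1039.12559792768568 DRK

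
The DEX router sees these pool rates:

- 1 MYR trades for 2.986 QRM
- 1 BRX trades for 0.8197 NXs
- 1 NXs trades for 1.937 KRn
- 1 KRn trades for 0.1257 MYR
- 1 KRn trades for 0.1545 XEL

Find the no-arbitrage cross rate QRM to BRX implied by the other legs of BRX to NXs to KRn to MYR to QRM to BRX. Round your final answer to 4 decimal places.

1.6780

Known legs of the cycle: 0.8197 × 1.937 × 0.1257 × 2.986 = 0.59594974307778
For no arbitrage the full-cycle product must be 1, so the missing rate is 1 / 0.59594974307778 ≈ 1.677994.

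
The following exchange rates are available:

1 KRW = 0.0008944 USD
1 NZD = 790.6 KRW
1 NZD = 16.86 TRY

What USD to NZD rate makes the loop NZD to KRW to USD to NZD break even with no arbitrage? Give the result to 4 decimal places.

1.4142

Known legs of the cycle: 790.6 × 0.0008944 = 0.70711264
For no arbitrage the full-cycle product must be 1, so the missing rate is 1 / 0.70711264 ≈ 1.414202.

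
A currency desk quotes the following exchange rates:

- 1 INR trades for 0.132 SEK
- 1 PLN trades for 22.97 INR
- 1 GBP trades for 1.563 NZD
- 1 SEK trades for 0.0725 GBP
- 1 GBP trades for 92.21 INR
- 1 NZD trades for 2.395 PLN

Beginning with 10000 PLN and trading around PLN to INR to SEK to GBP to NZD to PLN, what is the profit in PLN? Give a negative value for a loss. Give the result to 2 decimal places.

-1771.18

10000 PLN × 22.97 = 229700 INR
229700 INR × 0.132 = 30320.4 SEK
30320.4 SEK × 0.0725 = 2198.229 GBP
2198.229 GBP × 1.563 = 3435.831927 NZD
3435.831927 NZD × 2.395 = 8228.817465165 PLN
Net change: 8228.817465165 − 10000 = -1771.182534835 PLN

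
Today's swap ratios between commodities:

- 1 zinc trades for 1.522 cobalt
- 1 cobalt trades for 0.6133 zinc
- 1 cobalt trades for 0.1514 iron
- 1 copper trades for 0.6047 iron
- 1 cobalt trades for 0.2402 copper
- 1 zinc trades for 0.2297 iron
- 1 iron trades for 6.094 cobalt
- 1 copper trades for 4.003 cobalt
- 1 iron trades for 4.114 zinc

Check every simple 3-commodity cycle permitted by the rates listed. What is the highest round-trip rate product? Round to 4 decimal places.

0.9480

zinc→cobalt→iron→zinc: 1.522 × 0.1514 × 4.114 = 0.94799
cobalt→copper→iron→cobalt: 0.2402 × 0.6047 × 6.094 = 0.88515
zinc→iron→cobalt→zinc: 0.2297 × 6.094 × 0.6133 = 0.85849
Maximum is zinc→cobalt→iron→zinc at 0.9480; no arbitrage — every cycle loses value.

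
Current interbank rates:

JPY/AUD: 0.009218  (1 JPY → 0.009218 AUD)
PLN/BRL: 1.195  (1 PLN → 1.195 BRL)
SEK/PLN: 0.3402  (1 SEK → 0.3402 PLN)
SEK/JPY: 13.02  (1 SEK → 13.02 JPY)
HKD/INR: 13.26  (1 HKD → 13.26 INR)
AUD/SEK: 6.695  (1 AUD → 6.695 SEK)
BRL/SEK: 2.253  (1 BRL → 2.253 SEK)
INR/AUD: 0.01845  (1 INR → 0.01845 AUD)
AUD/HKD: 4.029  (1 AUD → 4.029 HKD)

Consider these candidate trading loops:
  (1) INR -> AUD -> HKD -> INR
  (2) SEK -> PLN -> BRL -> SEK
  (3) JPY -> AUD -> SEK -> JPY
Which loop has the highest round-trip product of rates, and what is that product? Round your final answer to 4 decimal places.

(1) 0.01845 × 4.029 × 13.26 = 0.98568
(2) 0.3402 × 1.195 × 2.253 = 0.91593
(3) 0.009218 × 6.695 × 13.02 = 0.80352
Highest is cycle (1) at 0.9857 (≤1, no arbitrage).

0.9857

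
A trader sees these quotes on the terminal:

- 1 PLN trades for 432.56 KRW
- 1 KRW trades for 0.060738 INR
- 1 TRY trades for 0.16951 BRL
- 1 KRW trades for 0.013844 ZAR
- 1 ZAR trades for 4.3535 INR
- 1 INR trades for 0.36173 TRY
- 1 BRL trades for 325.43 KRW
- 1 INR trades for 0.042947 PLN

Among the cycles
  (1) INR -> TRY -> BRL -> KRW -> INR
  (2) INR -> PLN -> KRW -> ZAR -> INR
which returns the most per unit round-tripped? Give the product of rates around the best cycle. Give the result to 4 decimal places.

(1) 0.36173 × 0.16951 × 325.43 × 0.060738 = 1.21199
(2) 0.042947 × 432.56 × 0.013844 × 4.3535 = 1.11964
Highest is cycle (1) at 1.2120 (>1, arbitrage).

1.2120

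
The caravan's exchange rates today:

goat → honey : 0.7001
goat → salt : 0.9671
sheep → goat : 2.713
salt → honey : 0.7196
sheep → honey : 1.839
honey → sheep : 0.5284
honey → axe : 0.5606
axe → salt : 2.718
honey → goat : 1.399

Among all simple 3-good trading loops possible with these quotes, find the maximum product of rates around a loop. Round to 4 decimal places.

axe→salt→honey→axe: 2.718 × 0.7196 × 0.5606 = 1.09646
honey→sheep→goat→honey: 0.5284 × 2.713 × 0.7001 = 1.00363
salt→honey→goat→salt: 0.7196 × 1.399 × 0.9671 = 0.97360
Maximum is axe→salt→honey→axe at 1.0965; arbitrage exists.

1.0965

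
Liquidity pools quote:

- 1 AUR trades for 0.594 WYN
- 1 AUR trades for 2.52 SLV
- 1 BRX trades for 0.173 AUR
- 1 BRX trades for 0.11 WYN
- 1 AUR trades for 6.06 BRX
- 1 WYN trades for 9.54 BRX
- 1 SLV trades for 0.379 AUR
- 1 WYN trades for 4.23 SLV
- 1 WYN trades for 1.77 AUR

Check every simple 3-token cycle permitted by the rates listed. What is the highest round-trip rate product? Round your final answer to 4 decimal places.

1.1799

WYN→AUR→BRX→WYN: 1.77 × 6.06 × 0.11 = 1.17988
WYN→BRX→AUR→WYN: 9.54 × 0.173 × 0.594 = 0.98035
WYN→SLV→AUR→WYN: 4.23 × 0.379 × 0.594 = 0.95228
Maximum is WYN→AUR→BRX→WYN at 1.1799; arbitrage exists.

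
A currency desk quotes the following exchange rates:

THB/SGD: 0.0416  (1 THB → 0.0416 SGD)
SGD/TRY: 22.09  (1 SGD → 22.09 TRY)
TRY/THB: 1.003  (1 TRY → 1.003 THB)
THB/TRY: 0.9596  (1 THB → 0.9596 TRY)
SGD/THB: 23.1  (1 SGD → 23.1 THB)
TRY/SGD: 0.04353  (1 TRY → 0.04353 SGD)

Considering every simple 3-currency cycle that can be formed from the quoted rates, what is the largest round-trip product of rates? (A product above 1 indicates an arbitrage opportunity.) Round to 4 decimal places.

TRY→SGD→THB→TRY: 0.04353 × 23.1 × 0.9596 = 0.96492
TRY→THB→SGD→TRY: 1.003 × 0.0416 × 22.09 = 0.92170
Maximum is TRY→SGD→THB→TRY at 0.9649; no arbitrage — every cycle loses value.

0.9649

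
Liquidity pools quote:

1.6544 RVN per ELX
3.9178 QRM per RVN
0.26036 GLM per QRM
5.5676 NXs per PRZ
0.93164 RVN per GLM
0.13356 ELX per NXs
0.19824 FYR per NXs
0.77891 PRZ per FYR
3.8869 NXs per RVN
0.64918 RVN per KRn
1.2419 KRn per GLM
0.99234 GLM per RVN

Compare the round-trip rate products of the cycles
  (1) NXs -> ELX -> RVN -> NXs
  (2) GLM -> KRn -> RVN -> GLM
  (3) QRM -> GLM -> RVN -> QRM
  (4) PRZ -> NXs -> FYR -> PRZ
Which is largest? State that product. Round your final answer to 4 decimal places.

0.9503

(1) 0.13356 × 1.6544 × 3.8869 = 0.85886
(2) 1.2419 × 0.64918 × 0.99234 = 0.80004
(3) 0.26036 × 0.93164 × 3.9178 = 0.95031
(4) 5.5676 × 0.19824 × 0.77891 = 0.85970
Highest is cycle (3) at 0.9503 (≤1, no arbitrage).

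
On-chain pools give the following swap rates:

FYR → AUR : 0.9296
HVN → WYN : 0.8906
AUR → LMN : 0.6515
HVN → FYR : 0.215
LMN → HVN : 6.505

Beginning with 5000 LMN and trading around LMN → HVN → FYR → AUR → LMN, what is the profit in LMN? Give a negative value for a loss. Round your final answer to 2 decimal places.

5000 LMN × 6.505 = 32525 HVN
32525 HVN × 0.215 = 6992.875 FYR
6992.875 FYR × 0.9296 = 6500.5766 AUR
6500.5766 AUR × 0.6515 = 4235.1256549 LMN
Net change: 4235.1256549 − 5000 = -764.8743451 LMN

-764.87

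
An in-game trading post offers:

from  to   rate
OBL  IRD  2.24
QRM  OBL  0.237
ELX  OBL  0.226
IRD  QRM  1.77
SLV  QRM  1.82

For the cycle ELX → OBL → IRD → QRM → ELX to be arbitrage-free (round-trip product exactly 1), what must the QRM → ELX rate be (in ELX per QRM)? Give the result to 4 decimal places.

Known legs of the cycle: 0.226 × 2.24 × 1.77 = 0.8960448
For no arbitrage the full-cycle product must be 1, so the missing rate is 1 / 0.8960448 ≈ 1.116016.

1.1160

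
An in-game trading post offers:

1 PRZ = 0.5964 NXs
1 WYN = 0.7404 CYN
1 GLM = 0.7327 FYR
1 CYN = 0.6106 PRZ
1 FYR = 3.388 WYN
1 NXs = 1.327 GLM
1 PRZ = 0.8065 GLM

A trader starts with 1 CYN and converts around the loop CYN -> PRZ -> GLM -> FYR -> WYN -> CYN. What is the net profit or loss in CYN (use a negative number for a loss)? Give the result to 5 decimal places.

1 CYN × 0.6106 = 0.6106 PRZ
0.6106 PRZ × 0.8065 = 0.4924489 GLM
0.4924489 GLM × 0.7327 = 0.36081730903 FYR
0.36081730903 FYR × 3.388 = 1.22244904299364 WYN
1.22244904299364 WYN × 0.7404 = 0.905101271432491056 CYN
Net change: 0.905101271432491056 − 1 = -0.094898728567508944 CYN

-0.09490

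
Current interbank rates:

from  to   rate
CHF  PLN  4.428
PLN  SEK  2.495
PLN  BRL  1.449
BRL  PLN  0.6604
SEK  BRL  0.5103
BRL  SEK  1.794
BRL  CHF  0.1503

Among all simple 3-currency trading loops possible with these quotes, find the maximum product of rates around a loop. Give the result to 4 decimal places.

CHF→PLN→BRL→CHF: 4.428 × 1.449 × 0.1503 = 0.96435
PLN→SEK→BRL→PLN: 2.495 × 0.5103 × 0.6604 = 0.84082
Maximum is CHF→PLN→BRL→CHF at 0.9644; no arbitrage — every cycle loses value.

0.9644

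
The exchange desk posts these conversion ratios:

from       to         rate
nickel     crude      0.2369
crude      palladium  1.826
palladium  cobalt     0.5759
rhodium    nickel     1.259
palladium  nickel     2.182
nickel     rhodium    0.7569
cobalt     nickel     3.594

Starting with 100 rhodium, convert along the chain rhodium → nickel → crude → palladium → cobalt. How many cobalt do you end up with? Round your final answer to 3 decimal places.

100 rhodium × 1.259 = 125.9 nickel
125.9 nickel × 0.2369 = 29.82571 crude
29.82571 crude × 1.826 = 54.46174646 palladium
54.46174646 palladium × 0.5759 = 31.364519786314 cobalt

31.365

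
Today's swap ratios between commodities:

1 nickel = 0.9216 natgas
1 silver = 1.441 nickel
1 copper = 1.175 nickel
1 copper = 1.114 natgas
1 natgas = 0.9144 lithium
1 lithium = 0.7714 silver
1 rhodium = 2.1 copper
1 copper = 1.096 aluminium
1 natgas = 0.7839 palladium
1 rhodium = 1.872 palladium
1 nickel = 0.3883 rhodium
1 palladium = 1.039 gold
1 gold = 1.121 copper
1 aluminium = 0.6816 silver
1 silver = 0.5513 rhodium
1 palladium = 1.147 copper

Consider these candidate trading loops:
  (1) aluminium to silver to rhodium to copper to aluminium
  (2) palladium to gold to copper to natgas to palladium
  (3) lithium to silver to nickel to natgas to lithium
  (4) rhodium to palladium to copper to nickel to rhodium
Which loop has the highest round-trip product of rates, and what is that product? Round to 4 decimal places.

(1) 0.6816 × 0.5513 × 2.1 × 1.096 = 0.86486
(2) 1.039 × 1.121 × 1.114 × 0.7839 = 1.01711
(3) 0.7714 × 1.441 × 0.9216 × 0.9144 = 0.93675
(4) 1.872 × 1.147 × 1.175 × 0.3883 = 0.97966
Highest is cycle (2) at 1.0171 (>1, arbitrage).

1.0171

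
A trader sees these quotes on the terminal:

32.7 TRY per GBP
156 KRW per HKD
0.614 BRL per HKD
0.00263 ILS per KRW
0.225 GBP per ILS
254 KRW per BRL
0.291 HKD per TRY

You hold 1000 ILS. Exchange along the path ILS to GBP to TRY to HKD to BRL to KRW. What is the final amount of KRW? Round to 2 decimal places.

1000 ILS × 0.225 = 225 GBP
225 GBP × 32.7 = 7357.5 TRY
7357.5 TRY × 0.291 = 2141.0325 HKD
2141.0325 HKD × 0.614 = 1314.593955 BRL
1314.593955 BRL × 254 = 333906.86457 KRW

333906.86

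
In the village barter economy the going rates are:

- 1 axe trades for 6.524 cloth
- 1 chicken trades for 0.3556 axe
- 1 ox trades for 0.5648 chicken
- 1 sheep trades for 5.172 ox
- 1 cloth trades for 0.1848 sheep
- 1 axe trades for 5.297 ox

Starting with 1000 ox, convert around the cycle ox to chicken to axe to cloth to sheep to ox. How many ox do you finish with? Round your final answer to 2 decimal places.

1252.36

1000 ox × 0.5648 = 564.8 chicken
564.8 chicken × 0.3556 = 200.84288 axe
200.84288 axe × 6.524 = 1310.29894912 cloth
1310.29894912 cloth × 0.1848 = 242.143245797376 sheep
242.143245797376 sheep × 5.172 = 1252.364867264028672 ox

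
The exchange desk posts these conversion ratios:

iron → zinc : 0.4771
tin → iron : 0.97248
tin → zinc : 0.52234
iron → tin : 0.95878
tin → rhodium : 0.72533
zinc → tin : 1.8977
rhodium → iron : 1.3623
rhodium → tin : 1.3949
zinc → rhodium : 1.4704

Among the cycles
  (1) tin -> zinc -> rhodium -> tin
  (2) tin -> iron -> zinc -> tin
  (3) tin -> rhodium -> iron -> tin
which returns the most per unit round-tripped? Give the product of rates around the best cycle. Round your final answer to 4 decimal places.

(1) 0.52234 × 1.4704 × 1.3949 = 1.07135
(2) 0.97248 × 0.4771 × 1.8977 = 0.88048
(3) 0.72533 × 1.3623 × 0.95878 = 0.94739
Highest is cycle (1) at 1.0714 (>1, arbitrage).

1.0714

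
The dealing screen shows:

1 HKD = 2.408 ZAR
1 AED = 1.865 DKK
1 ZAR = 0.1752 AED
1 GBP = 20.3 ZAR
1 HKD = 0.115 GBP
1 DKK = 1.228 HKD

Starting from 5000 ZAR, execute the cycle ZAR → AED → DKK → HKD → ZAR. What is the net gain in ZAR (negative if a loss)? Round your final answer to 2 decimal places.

-168.99

5000 ZAR × 0.1752 = 876 AED
876 AED × 1.865 = 1633.74 DKK
1633.74 DKK × 1.228 = 2006.23272 HKD
2006.23272 HKD × 2.408 = 4831.00838976 ZAR
Net change: 4831.00838976 − 5000 = -168.99161024 ZAR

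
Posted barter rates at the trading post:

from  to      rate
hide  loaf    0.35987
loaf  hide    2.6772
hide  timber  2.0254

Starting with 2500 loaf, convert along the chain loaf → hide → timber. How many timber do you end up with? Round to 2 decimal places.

13556.00

2500 loaf × 2.6772 = 6693 hide
6693 hide × 2.0254 = 13556.0022 timber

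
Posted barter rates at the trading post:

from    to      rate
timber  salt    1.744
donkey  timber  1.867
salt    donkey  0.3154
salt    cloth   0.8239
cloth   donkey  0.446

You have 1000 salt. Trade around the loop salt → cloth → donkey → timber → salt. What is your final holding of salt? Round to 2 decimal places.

1196.47

1000 salt × 0.8239 = 823.9 cloth
823.9 cloth × 0.446 = 367.4594 donkey
367.4594 donkey × 1.867 = 686.0466998 timber
686.0466998 timber × 1.744 = 1196.4654444512 salt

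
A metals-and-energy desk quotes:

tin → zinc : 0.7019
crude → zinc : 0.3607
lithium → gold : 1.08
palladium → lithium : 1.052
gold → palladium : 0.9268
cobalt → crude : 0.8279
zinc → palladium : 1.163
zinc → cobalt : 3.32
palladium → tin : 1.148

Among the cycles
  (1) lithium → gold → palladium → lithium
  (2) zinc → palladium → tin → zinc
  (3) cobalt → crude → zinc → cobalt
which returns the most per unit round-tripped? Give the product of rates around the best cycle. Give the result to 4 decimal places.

(1) 1.08 × 0.9268 × 1.052 = 1.05299
(2) 1.163 × 1.148 × 0.7019 = 0.93712
(3) 0.8279 × 0.3607 × 3.32 = 0.99143
Highest is cycle (1) at 1.0530 (>1, arbitrage).

1.0530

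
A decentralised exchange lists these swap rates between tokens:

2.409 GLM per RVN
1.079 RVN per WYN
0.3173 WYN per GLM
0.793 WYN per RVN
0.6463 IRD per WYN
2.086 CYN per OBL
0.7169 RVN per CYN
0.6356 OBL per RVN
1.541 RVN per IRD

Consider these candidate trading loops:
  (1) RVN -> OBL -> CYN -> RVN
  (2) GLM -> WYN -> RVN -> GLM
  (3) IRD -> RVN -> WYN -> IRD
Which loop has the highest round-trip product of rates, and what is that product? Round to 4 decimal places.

(1) 0.6356 × 2.086 × 0.7169 = 0.95051
(2) 0.3173 × 1.079 × 2.409 = 0.82476
(3) 1.541 × 0.793 × 0.6463 = 0.78979
Highest is cycle (1) at 0.9505 (≤1, no arbitrage).

0.9505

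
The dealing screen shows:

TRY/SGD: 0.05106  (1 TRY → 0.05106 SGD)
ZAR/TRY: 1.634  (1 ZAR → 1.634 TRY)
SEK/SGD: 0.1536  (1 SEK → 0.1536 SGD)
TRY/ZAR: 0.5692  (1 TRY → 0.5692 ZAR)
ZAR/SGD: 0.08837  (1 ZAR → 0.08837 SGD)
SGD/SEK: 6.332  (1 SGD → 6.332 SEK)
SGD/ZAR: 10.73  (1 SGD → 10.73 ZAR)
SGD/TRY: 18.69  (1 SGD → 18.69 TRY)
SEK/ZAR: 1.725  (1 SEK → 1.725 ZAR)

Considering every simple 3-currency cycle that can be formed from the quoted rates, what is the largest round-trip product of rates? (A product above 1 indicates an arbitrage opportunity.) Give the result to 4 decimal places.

0.9652

SGD→SEK→ZAR→SGD: 6.332 × 1.725 × 0.08837 = 0.96524
SGD→TRY→ZAR→SGD: 18.69 × 0.5692 × 0.08837 = 0.94011
SGD→ZAR→TRY→SGD: 10.73 × 1.634 × 0.05106 = 0.89523
Maximum is SGD→SEK→ZAR→SGD at 0.9652; no arbitrage — every cycle loses value.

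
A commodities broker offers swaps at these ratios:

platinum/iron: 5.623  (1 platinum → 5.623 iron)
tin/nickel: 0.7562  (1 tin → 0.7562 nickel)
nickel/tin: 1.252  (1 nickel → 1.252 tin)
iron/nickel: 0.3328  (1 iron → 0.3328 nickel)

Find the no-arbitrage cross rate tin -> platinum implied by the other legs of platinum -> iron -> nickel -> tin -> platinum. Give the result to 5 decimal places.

0.42682

Known legs of the cycle: 5.623 × 0.3328 × 1.252 = 2.3429106688
For no arbitrage the full-cycle product must be 1, so the missing rate is 1 / 2.3429106688 ≈ 0.4268195.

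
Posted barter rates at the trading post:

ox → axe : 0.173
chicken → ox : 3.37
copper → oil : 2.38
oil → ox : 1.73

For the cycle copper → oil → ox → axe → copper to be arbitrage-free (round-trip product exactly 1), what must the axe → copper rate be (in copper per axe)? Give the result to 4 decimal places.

Known legs of the cycle: 2.38 × 1.73 × 0.173 = 0.7123102
For no arbitrage the full-cycle product must be 1, so the missing rate is 1 / 0.7123102 ≈ 1.403883.

1.4039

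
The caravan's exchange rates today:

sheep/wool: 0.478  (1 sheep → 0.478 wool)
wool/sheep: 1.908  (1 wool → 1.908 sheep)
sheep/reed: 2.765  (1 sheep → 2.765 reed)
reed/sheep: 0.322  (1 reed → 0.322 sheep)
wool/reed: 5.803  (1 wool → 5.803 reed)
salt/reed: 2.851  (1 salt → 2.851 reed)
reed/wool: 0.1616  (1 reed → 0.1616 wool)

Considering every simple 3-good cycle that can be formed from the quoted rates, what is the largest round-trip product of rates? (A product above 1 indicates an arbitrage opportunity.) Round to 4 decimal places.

0.8932

reed→sheep→wool→reed: 0.322 × 0.478 × 5.803 = 0.89317
reed→wool→sheep→reed: 0.1616 × 1.908 × 2.765 = 0.85254
Maximum is reed→sheep→wool→reed at 0.8932; no arbitrage — every cycle loses value.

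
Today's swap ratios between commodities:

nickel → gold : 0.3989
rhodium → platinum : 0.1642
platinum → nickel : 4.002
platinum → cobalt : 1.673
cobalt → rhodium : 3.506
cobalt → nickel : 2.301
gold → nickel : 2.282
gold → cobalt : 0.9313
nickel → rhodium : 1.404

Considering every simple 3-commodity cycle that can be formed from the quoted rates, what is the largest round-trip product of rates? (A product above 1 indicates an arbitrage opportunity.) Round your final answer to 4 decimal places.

0.9631

platinum→cobalt→rhodium→platinum: 1.673 × 3.506 × 0.1642 = 0.96312
platinum→nickel→rhodium→platinum: 4.002 × 1.404 × 0.1642 = 0.92261
cobalt→nickel→gold→cobalt: 2.301 × 0.3989 × 0.9313 = 0.85481
Maximum is platinum→cobalt→rhodium→platinum at 0.9631; no arbitrage — every cycle loses value.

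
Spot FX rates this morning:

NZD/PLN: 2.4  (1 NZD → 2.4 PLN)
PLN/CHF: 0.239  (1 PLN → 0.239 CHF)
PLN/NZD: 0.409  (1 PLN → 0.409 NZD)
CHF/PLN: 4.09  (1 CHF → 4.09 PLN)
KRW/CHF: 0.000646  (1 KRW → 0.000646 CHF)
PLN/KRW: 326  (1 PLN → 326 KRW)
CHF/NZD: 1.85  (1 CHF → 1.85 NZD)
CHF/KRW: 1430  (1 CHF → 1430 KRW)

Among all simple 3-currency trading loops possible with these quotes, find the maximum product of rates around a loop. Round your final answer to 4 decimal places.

PLN→CHF→NZD→PLN: 0.239 × 1.85 × 2.4 = 1.06116
PLN→KRW→CHF→PLN: 326 × 0.000646 × 4.09 = 0.86134
Maximum is PLN→CHF→NZD→PLN at 1.0612; arbitrage exists.

1.0612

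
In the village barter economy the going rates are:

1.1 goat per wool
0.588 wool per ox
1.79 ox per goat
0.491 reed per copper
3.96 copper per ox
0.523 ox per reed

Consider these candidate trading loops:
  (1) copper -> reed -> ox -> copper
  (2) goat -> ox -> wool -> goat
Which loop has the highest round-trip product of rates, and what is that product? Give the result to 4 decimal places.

1.1578

(1) 0.491 × 0.523 × 3.96 = 1.01690
(2) 1.79 × 0.588 × 1.1 = 1.15777
Highest is cycle (2) at 1.1578 (>1, arbitrage).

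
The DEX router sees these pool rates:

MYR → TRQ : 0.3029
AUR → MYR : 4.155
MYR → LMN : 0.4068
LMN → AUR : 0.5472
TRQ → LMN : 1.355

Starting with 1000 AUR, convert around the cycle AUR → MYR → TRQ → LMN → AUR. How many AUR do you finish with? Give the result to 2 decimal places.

933.16

1000 AUR × 4.155 = 4155 MYR
4155 MYR × 0.3029 = 1258.5495 TRQ
1258.5495 TRQ × 1.355 = 1705.3345725 LMN
1705.3345725 LMN × 0.5472 = 933.159078072 AUR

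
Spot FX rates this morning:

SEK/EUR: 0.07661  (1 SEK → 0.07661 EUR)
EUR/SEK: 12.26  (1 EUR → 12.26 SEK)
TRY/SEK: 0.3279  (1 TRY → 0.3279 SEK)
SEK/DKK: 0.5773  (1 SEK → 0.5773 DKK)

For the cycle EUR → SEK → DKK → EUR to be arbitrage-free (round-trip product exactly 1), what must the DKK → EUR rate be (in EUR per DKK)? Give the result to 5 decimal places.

Known legs of the cycle: 12.26 × 0.5773 = 7.077698
For no arbitrage the full-cycle product must be 1, so the missing rate is 1 / 7.077698 ≈ 0.1412889.

0.14129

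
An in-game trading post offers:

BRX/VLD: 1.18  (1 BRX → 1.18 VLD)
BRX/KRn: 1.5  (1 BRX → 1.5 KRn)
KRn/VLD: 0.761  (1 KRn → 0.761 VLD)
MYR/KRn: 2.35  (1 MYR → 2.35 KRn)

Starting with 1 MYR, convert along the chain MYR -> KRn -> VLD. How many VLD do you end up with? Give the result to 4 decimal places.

1.7884

1 MYR × 2.35 = 2.35 KRn
2.35 KRn × 0.761 = 1.78835 VLD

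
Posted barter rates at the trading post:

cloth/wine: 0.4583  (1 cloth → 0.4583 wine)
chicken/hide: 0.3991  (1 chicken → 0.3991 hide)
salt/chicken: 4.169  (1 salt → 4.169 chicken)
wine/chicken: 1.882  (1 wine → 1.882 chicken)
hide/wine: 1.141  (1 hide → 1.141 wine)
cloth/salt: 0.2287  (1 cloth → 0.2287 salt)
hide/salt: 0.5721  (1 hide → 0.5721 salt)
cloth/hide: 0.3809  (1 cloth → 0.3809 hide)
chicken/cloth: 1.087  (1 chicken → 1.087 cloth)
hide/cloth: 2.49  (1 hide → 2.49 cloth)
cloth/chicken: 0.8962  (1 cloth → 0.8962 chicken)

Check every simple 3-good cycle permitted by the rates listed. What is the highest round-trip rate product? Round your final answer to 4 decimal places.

1.0364

salt→chicken→cloth→salt: 4.169 × 1.087 × 0.2287 = 1.03640
salt→chicken→hide→salt: 4.169 × 0.3991 × 0.5721 = 0.95189
chicken→cloth→wine→chicken: 1.087 × 0.4583 × 1.882 = 0.93756
hide→cloth→chicken→hide: 2.49 × 0.8962 × 0.3991 = 0.89061
hide→wine→chicken→hide: 1.141 × 1.882 × 0.3991 = 0.85701
Maximum is salt→chicken→cloth→salt at 1.0364; arbitrage exists.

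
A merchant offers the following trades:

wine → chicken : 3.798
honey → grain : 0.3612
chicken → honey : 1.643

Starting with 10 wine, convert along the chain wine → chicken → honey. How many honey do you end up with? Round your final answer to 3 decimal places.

10 wine × 3.798 = 37.98 chicken
37.98 chicken × 1.643 = 62.40114 honey

62.401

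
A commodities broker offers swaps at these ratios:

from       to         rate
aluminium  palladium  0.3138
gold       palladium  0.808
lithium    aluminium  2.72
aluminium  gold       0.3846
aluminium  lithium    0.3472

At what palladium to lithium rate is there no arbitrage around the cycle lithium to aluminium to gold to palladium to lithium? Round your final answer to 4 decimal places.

Known legs of the cycle: 2.72 × 0.3846 × 0.808 = 0.845258496
For no arbitrage the full-cycle product must be 1, so the missing rate is 1 / 0.845258496 ≈ 1.183070.

1.1831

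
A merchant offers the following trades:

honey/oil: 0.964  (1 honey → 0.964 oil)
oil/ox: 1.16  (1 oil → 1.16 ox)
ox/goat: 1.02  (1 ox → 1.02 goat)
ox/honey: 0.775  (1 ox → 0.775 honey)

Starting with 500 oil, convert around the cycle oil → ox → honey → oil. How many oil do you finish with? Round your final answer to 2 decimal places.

500 oil × 1.16 = 580 ox
580 ox × 0.775 = 449.5 honey
449.5 honey × 0.964 = 433.318 oil

433.32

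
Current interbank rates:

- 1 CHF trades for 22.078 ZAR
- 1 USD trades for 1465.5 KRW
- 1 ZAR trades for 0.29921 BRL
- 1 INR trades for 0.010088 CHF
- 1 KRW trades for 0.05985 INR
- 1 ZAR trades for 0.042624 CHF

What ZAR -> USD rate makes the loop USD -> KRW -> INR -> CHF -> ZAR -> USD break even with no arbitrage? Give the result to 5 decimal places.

Known legs of the cycle: 1465.5 × 0.05985 × 0.010088 × 22.078 = 19.5350613779412
For no arbitrage the full-cycle product must be 1, so the missing rate is 1 / 19.5350613779412 ≈ 0.0511900.

0.05119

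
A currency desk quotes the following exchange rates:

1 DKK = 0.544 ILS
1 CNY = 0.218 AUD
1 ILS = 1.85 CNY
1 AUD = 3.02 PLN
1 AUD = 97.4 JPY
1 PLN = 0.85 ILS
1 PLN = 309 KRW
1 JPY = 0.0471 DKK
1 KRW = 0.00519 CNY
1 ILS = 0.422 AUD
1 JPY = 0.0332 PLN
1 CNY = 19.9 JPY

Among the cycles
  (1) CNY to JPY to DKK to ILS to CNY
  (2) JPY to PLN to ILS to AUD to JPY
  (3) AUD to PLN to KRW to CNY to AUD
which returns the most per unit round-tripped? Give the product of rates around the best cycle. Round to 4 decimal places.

1.1599

(1) 19.9 × 0.0471 × 0.544 × 1.85 = 0.94329
(2) 0.0332 × 0.85 × 0.422 × 97.4 = 1.15992
(3) 3.02 × 309 × 0.00519 × 0.218 = 1.05582
Highest is cycle (2) at 1.1599 (>1, arbitrage).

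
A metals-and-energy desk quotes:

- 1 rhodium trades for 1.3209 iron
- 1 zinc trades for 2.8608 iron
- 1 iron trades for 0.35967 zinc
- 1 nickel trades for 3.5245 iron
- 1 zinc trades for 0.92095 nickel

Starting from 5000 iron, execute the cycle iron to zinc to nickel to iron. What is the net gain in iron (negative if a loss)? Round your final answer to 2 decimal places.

5000 iron × 0.35967 = 1798.35 zinc
1798.35 zinc × 0.92095 = 1656.1904325 nickel
1656.1904325 nickel × 3.5245 = 5837.24317934625 iron
Net change: 5837.24317934625 − 5000 = 837.24317934625 iron

837.24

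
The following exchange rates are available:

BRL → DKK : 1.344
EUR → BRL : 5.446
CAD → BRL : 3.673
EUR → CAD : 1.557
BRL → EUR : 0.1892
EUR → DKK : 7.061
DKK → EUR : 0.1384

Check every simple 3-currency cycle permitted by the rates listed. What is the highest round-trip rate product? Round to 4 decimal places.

1.0820

CAD→BRL→EUR→CAD: 3.673 × 0.1892 × 1.557 = 1.08201
BRL→DKK→EUR→BRL: 1.344 × 0.1384 × 5.446 = 1.01301
Maximum is CAD→BRL→EUR→CAD at 1.0820; arbitrage exists.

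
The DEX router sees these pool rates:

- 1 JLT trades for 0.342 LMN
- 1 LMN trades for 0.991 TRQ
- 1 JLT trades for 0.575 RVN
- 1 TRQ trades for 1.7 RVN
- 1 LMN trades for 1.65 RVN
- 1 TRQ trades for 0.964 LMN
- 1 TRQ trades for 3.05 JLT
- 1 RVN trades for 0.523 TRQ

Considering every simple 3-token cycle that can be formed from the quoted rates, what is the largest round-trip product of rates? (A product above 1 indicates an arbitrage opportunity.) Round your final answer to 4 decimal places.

1.0337

LMN→TRQ→JLT→LMN: 0.991 × 3.05 × 0.342 = 1.03371
RVN→TRQ→JLT→RVN: 0.523 × 3.05 × 0.575 = 0.91721
RVN→TRQ→LMN→RVN: 0.523 × 0.964 × 1.65 = 0.83188
Maximum is LMN→TRQ→JLT→LMN at 1.0337; arbitrage exists.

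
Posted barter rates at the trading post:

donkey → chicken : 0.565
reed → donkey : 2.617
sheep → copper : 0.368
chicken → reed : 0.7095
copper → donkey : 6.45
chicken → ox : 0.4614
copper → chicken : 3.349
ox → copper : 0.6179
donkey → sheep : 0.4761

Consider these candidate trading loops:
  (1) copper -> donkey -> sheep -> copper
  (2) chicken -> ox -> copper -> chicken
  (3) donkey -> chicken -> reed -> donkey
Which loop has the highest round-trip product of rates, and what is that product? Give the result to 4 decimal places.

1.1301

(1) 6.45 × 0.4761 × 0.368 = 1.13007
(2) 0.4614 × 0.6179 × 3.349 = 0.95480
(3) 0.565 × 0.7095 × 2.617 = 1.04907
Highest is cycle (1) at 1.1301 (>1, arbitrage).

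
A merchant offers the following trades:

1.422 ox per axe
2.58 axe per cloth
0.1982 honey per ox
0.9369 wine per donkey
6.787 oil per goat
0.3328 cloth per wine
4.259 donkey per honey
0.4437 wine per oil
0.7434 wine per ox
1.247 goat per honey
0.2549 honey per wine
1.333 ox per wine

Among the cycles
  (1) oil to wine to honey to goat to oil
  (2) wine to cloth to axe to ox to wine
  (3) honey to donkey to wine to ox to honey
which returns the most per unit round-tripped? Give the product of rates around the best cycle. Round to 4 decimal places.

1.0542

(1) 0.4437 × 0.2549 × 1.247 × 6.787 = 0.95720
(2) 0.3328 × 2.58 × 1.422 × 0.7434 = 0.90766
(3) 4.259 × 0.9369 × 1.333 × 0.1982 = 1.05423
Highest is cycle (3) at 1.0542 (>1, arbitrage).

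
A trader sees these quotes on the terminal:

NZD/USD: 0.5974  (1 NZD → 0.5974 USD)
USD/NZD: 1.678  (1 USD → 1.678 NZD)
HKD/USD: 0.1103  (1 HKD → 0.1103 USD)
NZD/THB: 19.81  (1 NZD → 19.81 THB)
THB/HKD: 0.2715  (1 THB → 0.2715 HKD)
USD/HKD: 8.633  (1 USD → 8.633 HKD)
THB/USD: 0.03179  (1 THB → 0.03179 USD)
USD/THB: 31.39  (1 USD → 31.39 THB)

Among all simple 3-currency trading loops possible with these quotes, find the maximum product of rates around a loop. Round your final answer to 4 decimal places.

1.0567

NZD→THB→USD→NZD: 19.81 × 0.03179 × 1.678 = 1.05674
HKD→USD→THB→HKD: 0.1103 × 31.39 × 0.2715 = 0.94002
Maximum is NZD→THB→USD→NZD at 1.0567; arbitrage exists.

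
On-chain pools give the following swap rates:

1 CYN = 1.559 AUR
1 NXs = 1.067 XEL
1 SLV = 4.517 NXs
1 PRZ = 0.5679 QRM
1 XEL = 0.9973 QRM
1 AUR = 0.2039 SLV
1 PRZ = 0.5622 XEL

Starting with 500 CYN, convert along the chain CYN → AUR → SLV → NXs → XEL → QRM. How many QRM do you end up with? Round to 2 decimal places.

500 CYN × 1.559 = 779.5 AUR
779.5 AUR × 0.2039 = 158.94005 SLV
158.94005 SLV × 4.517 = 717.93220585 NXs
717.93220585 NXs × 1.067 = 766.03366364195 XEL
766.03366364195 XEL × 0.9973 = 763.965372750116735 QRM

763.97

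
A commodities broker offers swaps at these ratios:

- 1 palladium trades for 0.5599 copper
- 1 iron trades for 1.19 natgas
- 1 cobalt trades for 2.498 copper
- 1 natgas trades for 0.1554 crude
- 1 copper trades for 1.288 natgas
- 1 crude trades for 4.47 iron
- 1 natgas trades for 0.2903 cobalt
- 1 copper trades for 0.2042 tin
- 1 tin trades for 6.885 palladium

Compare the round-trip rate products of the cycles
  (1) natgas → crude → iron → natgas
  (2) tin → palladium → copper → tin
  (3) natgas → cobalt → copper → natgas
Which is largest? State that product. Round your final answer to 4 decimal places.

0.9340

(1) 0.1554 × 4.47 × 1.19 = 0.82662
(2) 6.885 × 0.5599 × 0.2042 = 0.78717
(3) 0.2903 × 2.498 × 1.288 = 0.93402
Highest is cycle (3) at 0.9340 (≤1, no arbitrage).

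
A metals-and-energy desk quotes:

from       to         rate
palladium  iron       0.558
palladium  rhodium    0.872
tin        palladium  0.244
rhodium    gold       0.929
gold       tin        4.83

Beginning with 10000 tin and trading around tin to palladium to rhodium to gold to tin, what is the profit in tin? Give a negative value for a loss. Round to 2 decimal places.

-452.95

10000 tin × 0.244 = 2440 palladium
2440 palladium × 0.872 = 2127.68 rhodium
2127.68 rhodium × 0.929 = 1976.61472 gold
1976.61472 gold × 4.83 = 9547.0490976 tin
Net change: 9547.0490976 − 10000 = -452.9509024 tin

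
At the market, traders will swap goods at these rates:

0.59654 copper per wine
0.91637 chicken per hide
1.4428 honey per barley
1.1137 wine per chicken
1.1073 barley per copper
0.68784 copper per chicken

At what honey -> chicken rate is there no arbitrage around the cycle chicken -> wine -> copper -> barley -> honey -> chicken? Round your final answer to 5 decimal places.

Known legs of the cycle: 1.1137 × 0.59654 × 1.1073 × 1.4428 = 1.06140034168527912
For no arbitrage the full-cycle product must be 1, so the missing rate is 1 / 1.06140034168527912 ≈ 0.9421516.

0.94215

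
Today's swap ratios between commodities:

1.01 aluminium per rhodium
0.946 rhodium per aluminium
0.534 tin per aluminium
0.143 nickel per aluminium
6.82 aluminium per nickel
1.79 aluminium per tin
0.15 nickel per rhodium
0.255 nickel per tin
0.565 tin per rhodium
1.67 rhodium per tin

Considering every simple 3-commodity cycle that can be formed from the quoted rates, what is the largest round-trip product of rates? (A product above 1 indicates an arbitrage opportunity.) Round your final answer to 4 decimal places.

0.9678

aluminium→rhodium→nickel→aluminium: 0.946 × 0.15 × 6.82 = 0.96776
tin→aluminium→rhodium→tin: 1.79 × 0.946 × 0.565 = 0.95674
tin→nickel→aluminium→tin: 0.255 × 6.82 × 0.534 = 0.92868
tin→rhodium→aluminium→tin: 1.67 × 1.01 × 0.534 = 0.90070
Maximum is aluminium→rhodium→nickel→aluminium at 0.9678; no arbitrage — every cycle loses value.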